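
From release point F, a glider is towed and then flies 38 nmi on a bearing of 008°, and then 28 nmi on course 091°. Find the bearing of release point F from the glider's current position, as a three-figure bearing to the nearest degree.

222°

Leg 1 (008°, 38 nmi): east 38 sin 8° = 5.29, north 38 cos 8° = 37.63
Leg 2 (091°, 28 nmi): east 28 sin 91° = 28.00, north 28 cos 91° = -0.49
Net displacement: 33.28 east, 37.14 north. Direction back to start is (-33.28, -37.14): bearing = atan2(-33.28, -37.14) mod 360° = 221.87° ≈ 222°.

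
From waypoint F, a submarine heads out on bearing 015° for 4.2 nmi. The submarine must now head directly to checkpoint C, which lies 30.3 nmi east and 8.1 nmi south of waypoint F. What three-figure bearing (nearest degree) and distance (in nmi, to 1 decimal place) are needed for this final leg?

Leg 1 (015°, 4.2 nmi): east 4.2 sin 15° = 1.09, north 4.2 cos 15° = 4.06
Current position: (1.09, 4.06). Target: (30.3, -8.1). Remaining: Δeast = 29.21, Δnorth = -12.16.
Bearing = atan2(29.21, -12.16) mod 360° = 112.59°; distance = √((29.21)² + (-12.16)²) = 31.642 nmi.

113°, 31.6 nmi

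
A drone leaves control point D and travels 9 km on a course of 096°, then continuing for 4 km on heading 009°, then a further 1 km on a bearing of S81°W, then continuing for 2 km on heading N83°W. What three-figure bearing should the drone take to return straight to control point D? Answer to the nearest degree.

245°

Leg 1 (096°, 9 km): east 9 sin 96° = 8.95, north 9 cos 96° = -0.94
Leg 2 (009°, 4 km): east 4 sin 9° = 0.63, north 4 cos 9° = 3.95
Leg 3 (S81°W, 1 km): east 1 sin 261° = -0.99, north 1 cos 261° = -0.16
Leg 4 (N83°W, 2 km): east 2 sin 277° = -1.99, north 2 cos 277° = 0.24
Net displacement: 6.60 east, 3.10 north. Direction back to start is (-6.60, -3.10): bearing = atan2(-6.60, -3.10) mod 360° = 244.87° ≈ 245°.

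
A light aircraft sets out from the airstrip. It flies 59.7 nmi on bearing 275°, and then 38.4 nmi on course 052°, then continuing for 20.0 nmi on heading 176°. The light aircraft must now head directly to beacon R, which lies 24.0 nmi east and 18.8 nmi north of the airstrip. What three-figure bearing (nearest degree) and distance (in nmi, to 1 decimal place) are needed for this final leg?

Leg 1 (275°, 59.7 nmi): east 59.7 sin 275° = -59.47, north 59.7 cos 275° = 5.20
Leg 2 (052°, 38.4 nmi): east 38.4 sin 52° = 30.26, north 38.4 cos 52° = 23.64
Leg 3 (176°, 20.0 nmi): east 20.0 sin 176° = 1.40, north 20.0 cos 176° = -19.95
Current position: (-27.82, 8.89). Target: (24.0, 18.8). Remaining: Δeast = 51.82, Δnorth = 9.91.
Bearing = atan2(51.82, 9.91) mod 360° = 79.18°; distance = √((51.82)² + (9.91)²) = 52.757 nmi.

079°, 52.8 nmi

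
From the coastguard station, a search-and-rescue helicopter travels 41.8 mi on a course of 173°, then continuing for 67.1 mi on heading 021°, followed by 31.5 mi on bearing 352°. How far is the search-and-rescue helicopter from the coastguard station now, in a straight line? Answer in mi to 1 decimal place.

Leg 1 (173°, 41.8 mi): east 41.8 sin 173° = 5.09, north 41.8 cos 173° = -41.49
Leg 2 (021°, 67.1 mi): east 67.1 sin 21° = 24.05, north 67.1 cos 21° = 62.64
Leg 3 (352°, 31.5 mi): east 31.5 sin 352° = -4.38, north 31.5 cos 352° = 31.19
Net: 24.76 east, 52.35 north. Distance = √((24.76)² + (52.35)²) = 57.907 mi.

57.9 mi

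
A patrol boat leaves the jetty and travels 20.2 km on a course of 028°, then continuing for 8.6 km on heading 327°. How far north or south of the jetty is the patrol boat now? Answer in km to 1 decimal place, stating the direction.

25.0 km north

Leg 1 (028°, 20.2 km): east 20.2 sin 28° = 9.48, north 20.2 cos 28° = 17.84
Leg 2 (327°, 8.6 km): east 8.6 sin 327° = -4.68, north 8.6 cos 327° = 7.21
Net north component: 25.05 km.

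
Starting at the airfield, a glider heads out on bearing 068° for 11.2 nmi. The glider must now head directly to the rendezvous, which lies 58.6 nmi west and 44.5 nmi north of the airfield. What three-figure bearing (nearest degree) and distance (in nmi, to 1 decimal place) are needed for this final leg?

300°, 79.9 nmi

Leg 1 (068°, 11.2 nmi): east 11.2 sin 68° = 10.38, north 11.2 cos 68° = 4.20
Current position: (10.38, 4.20). Target: (-58.6, 44.5). Remaining: Δeast = -68.98, Δnorth = 40.30.
Bearing = atan2(-68.98, 40.30) mod 360° = 300.30°; distance = √((-68.98)² + (40.30)²) = 79.896 nmi.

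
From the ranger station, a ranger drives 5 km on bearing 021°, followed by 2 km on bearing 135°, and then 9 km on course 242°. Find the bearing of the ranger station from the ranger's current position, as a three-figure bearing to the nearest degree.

078°

Leg 1 (021°, 5 km): east 5 sin 21° = 1.79, north 5 cos 21° = 4.67
Leg 2 (135°, 2 km): east 2 sin 135° = 1.41, north 2 cos 135° = -1.41
Leg 3 (242°, 9 km): east 9 sin 242° = -7.95, north 9 cos 242° = -4.23
Net displacement: -4.74 east, -0.97 north. Direction back to start is (4.74, 0.97): bearing = atan2(4.74, 0.97) mod 360° = 78.42° ≈ 078°.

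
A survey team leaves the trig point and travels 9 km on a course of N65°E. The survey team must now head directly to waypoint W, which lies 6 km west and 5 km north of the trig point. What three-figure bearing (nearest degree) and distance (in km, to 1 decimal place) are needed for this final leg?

Leg 1 (N65°E, 9 km): east 9 sin 65° = 8.16, north 9 cos 65° = 3.80
Current position: (8.16, 3.80). Target: (-6, 5). Remaining: Δeast = -14.16, Δnorth = 1.20.
Bearing = atan2(-14.16, 1.20) mod 360° = 274.83°; distance = √((-14.16)² + (1.20)²) = 14.207 km.

275°, 14.2 km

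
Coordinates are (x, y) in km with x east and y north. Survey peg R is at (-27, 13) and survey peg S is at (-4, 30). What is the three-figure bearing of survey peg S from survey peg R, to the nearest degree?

054°

Δeast = -4 − -27 = 23.00; Δnorth = 30 − 13 = 17.00.
Bearing = atan2(Δeast, Δnorth) mod 360° = 53.53° ≈ 054°.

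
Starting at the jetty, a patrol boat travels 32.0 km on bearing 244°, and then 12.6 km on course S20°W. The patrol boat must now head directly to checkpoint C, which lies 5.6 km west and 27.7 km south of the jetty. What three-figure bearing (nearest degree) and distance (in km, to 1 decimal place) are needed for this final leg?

094°, 27.5 km

Leg 1 (244°, 32.0 km): east 32.0 sin 244° = -28.76, north 32.0 cos 244° = -14.03
Leg 2 (S20°W, 12.6 km): east 12.6 sin 200° = -4.31, north 12.6 cos 200° = -11.84
Current position: (-33.07, -25.87). Target: (-5.6, -27.7). Remaining: Δeast = 27.47, Δnorth = -1.83.
Bearing = atan2(27.47, -1.83) mod 360° = 93.82°; distance = √((27.47)² + (-1.83)²) = 27.532 km.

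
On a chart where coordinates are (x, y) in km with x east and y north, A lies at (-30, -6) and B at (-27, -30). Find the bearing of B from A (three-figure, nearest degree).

173°

Δeast = -27 − -30 = 3.00; Δnorth = -30 − -6 = -24.00.
Bearing = atan2(Δeast, Δnorth) mod 360° = 172.87° ≈ 173°.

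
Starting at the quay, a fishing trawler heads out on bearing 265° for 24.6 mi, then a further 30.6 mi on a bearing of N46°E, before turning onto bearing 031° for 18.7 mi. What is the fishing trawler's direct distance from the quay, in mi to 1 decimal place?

35.9 mi

Leg 1 (265°, 24.6 mi): east 24.6 sin 265° = -24.51, north 24.6 cos 265° = -2.14
Leg 2 (N46°E, 30.6 mi): east 30.6 sin 46° = 22.01, north 30.6 cos 46° = 21.26
Leg 3 (031°, 18.7 mi): east 18.7 sin 31° = 9.63, north 18.7 cos 31° = 16.03
Net: 7.14 east, 35.14 north. Distance = √((7.14)² + (35.14)²) = 35.859 mi.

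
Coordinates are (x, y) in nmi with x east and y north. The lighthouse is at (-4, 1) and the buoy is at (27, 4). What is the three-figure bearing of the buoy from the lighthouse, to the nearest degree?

084°

Δeast = 27 − -4 = 31.00; Δnorth = 4 − 1 = 3.00.
Bearing = atan2(Δeast, Δnorth) mod 360° = 84.47° ≈ 084°.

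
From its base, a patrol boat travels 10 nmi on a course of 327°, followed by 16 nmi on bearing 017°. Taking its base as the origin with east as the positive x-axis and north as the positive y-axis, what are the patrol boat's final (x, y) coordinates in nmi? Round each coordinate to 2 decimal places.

Leg 1 (327°, 10 nmi): east 10 sin 327° = -5.45, north 10 cos 327° = 8.39
Leg 2 (017°, 16 nmi): east 16 sin 17° = 4.68, north 16 cos 17° = 15.30
Summing: -0.77 nmi east, 23.69 nmi north → (-0.77, 23.69).

(-0.77, 23.69)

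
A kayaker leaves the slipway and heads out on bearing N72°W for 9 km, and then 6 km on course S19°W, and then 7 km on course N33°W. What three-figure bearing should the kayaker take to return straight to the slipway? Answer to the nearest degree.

Leg 1 (N72°W, 9 km): east 9 sin 288° = -8.56, north 9 cos 288° = 2.78
Leg 2 (S19°W, 6 km): east 6 sin 199° = -1.95, north 6 cos 199° = -5.67
Leg 3 (N33°W, 7 km): east 7 sin 327° = -3.81, north 7 cos 327° = 5.87
Net displacement: -14.33 east, 2.98 north. Direction back to start is (14.33, -2.98): bearing = atan2(14.33, -2.98) mod 360° = 101.75° ≈ 102°.

102°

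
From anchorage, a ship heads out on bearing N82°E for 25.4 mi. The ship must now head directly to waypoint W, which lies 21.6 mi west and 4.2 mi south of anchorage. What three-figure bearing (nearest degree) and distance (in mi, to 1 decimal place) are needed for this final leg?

Leg 1 (N82°E, 25.4 mi): east 25.4 sin 82° = 25.15, north 25.4 cos 82° = 3.53
Current position: (25.15, 3.53). Target: (-21.6, -4.2). Remaining: Δeast = -46.75, Δnorth = -7.73.
Bearing = atan2(-46.75, -7.73) mod 360° = 260.61°; distance = √((-46.75)² + (-7.73)²) = 47.388 mi.

261°, 47.4 mi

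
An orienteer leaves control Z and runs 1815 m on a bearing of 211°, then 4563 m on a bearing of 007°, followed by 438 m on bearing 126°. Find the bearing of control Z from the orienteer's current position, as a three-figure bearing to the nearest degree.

Leg 1 (211°, 1815 m): east 1815 sin 211° = -934.79, north 1815 cos 211° = -1555.76
Leg 2 (007°, 4563 m): east 4563 sin 7° = 556.09, north 4563 cos 7° = 4528.99
Leg 3 (126°, 438 m): east 438 sin 126° = 354.35, north 438 cos 126° = -257.45
Net displacement: -24.35 east, 2715.78 north. Direction back to start is (24.35, -2715.78): bearing = atan2(24.35, -2715.78) mod 360° = 179.49° ≈ 179°.

179°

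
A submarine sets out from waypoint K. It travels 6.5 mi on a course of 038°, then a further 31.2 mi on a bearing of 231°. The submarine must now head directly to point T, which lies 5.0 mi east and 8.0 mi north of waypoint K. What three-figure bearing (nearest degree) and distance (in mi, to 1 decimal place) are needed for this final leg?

Leg 1 (038°, 6.5 mi): east 6.5 sin 38° = 4.00, north 6.5 cos 38° = 5.12
Leg 2 (231°, 31.2 mi): east 31.2 sin 231° = -24.25, north 31.2 cos 231° = -19.63
Current position: (-20.25, -14.51). Target: (5.0, 8.0). Remaining: Δeast = 25.25, Δnorth = 22.51.
Bearing = atan2(25.25, 22.51) mod 360° = 48.27°; distance = √((25.25)² + (22.51)²) = 33.825 mi.

048°, 33.8 mi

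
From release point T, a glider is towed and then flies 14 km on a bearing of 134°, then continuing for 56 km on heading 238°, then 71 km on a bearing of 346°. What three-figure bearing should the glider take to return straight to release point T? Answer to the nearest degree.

Leg 1 (134°, 14 km): east 14 sin 134° = 10.07, north 14 cos 134° = -9.73
Leg 2 (238°, 56 km): east 56 sin 238° = -47.49, north 56 cos 238° = -29.68
Leg 3 (346°, 71 km): east 71 sin 346° = -17.18, north 71 cos 346° = 68.89
Net displacement: -54.60 east, 29.49 north. Direction back to start is (54.60, -29.49): bearing = atan2(54.60, -29.49) mod 360° = 118.38° ≈ 118°.

118°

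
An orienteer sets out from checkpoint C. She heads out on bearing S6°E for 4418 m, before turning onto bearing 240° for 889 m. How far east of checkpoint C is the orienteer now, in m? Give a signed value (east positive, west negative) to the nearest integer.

Leg 1 (S6°E, 4418 m): east 4418 sin 174° = 461.81, north 4418 cos 174° = -4393.80
Leg 2 (240°, 889 m): east 889 sin 240° = -769.90, north 889 cos 240° = -444.50
Net east component: -308.09 m.

-308 m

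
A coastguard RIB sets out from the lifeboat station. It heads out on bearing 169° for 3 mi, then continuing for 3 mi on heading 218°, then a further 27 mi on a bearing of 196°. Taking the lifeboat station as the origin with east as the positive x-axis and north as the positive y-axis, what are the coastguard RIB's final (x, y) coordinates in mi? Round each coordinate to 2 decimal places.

(-8.72, -31.26)

Leg 1 (169°, 3 mi): east 3 sin 169° = 0.57, north 3 cos 169° = -2.94
Leg 2 (218°, 3 mi): east 3 sin 218° = -1.85, north 3 cos 218° = -2.36
Leg 3 (196°, 27 mi): east 27 sin 196° = -7.44, north 27 cos 196° = -25.95
Summing: -8.72 mi east, -31.26 mi north → (-8.72, -31.26).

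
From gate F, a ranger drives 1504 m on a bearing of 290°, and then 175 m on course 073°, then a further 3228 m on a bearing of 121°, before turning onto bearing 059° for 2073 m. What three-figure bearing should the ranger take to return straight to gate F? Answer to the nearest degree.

271°

Leg 1 (290°, 1504 m): east 1504 sin 290° = -1413.30, north 1504 cos 290° = 514.40
Leg 2 (073°, 175 m): east 175 sin 73° = 167.35, north 175 cos 73° = 51.17
Leg 3 (121°, 3228 m): east 3228 sin 121° = 2766.94, north 3228 cos 121° = -1662.54
Leg 4 (059°, 2073 m): east 2073 sin 59° = 1776.91, north 2073 cos 59° = 1067.67
Net displacement: 3297.90 east, -29.31 north. Direction back to start is (-3297.90, 29.31): bearing = atan2(-3297.90, 29.31) mod 360° = 270.51° ≈ 271°.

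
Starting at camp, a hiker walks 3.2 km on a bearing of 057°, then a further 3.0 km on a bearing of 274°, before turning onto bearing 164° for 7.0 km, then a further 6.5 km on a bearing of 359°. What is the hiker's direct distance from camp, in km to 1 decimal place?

Leg 1 (057°, 3.2 km): east 3.2 sin 57° = 2.68, north 3.2 cos 57° = 1.74
Leg 2 (274°, 3.0 km): east 3.0 sin 274° = -2.99, north 3.0 cos 274° = 0.21
Leg 3 (164°, 7.0 km): east 7.0 sin 164° = 1.93, north 7.0 cos 164° = -6.73
Leg 4 (359°, 6.5 km): east 6.5 sin 359° = -0.11, north 6.5 cos 359° = 6.50
Net: 1.51 east, 1.72 north. Distance = √((1.51)² + (1.72)²) = 2.289 km.

2.3 km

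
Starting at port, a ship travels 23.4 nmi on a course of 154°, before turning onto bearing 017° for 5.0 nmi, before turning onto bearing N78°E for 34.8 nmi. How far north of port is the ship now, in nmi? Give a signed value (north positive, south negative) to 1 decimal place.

Leg 1 (154°, 23.4 nmi): east 23.4 sin 154° = 10.26, north 23.4 cos 154° = -21.03
Leg 2 (017°, 5.0 nmi): east 5.0 sin 17° = 1.46, north 5.0 cos 17° = 4.78
Leg 3 (N78°E, 34.8 nmi): east 34.8 sin 78° = 34.04, north 34.8 cos 78° = 7.24
Net north component: -9.01 nmi.

-9.0 nmi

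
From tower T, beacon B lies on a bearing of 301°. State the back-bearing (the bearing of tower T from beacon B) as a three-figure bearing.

Back-bearing = 301° − 180° = 121°.

121°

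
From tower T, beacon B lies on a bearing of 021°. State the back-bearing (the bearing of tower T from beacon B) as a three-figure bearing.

201°

Back-bearing = 021° + 180° = 201°.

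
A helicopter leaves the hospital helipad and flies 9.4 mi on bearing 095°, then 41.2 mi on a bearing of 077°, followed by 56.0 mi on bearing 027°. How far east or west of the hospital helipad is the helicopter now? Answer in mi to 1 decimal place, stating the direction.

74.9 mi east

Leg 1 (095°, 9.4 mi): east 9.4 sin 95° = 9.36, north 9.4 cos 95° = -0.82
Leg 2 (077°, 41.2 mi): east 41.2 sin 77° = 40.14, north 41.2 cos 77° = 9.27
Leg 3 (027°, 56.0 mi): east 56.0 sin 27° = 25.42, north 56.0 cos 27° = 49.90
Net east component: 74.93 mi.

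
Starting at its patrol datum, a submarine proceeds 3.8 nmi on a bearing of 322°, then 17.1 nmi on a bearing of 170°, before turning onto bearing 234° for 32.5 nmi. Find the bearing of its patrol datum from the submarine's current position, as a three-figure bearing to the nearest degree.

Leg 1 (322°, 3.8 nmi): east 3.8 sin 322° = -2.34, north 3.8 cos 322° = 2.99
Leg 2 (170°, 17.1 nmi): east 17.1 sin 170° = 2.97, north 17.1 cos 170° = -16.84
Leg 3 (234°, 32.5 nmi): east 32.5 sin 234° = -26.29, north 32.5 cos 234° = -19.10
Net displacement: -25.66 east, -32.95 north. Direction back to start is (25.66, 32.95): bearing = atan2(25.66, 32.95) mod 360° = 37.91° ≈ 038°.

038°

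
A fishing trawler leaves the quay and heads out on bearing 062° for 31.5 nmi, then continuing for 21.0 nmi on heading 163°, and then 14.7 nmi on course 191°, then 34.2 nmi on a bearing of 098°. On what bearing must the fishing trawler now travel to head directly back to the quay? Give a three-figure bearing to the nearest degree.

291°

Leg 1 (062°, 31.5 nmi): east 31.5 sin 62° = 27.81, north 31.5 cos 62° = 14.79
Leg 2 (163°, 21.0 nmi): east 21.0 sin 163° = 6.14, north 21.0 cos 163° = -20.08
Leg 3 (191°, 14.7 nmi): east 14.7 sin 191° = -2.80, north 14.7 cos 191° = -14.43
Leg 4 (098°, 34.2 nmi): east 34.2 sin 98° = 33.87, north 34.2 cos 98° = -4.76
Net displacement: 65.01 east, -24.48 north. Direction back to start is (-65.01, 24.48): bearing = atan2(-65.01, 24.48) mod 360° = 290.64° ≈ 291°.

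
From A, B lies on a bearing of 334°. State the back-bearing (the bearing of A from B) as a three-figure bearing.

Back-bearing = 334° − 180° = 154°.

154°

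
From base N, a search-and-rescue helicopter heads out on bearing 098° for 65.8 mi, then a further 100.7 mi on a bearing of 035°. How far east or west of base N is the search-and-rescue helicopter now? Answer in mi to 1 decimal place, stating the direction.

Leg 1 (098°, 65.8 mi): east 65.8 sin 98° = 65.16, north 65.8 cos 98° = -9.16
Leg 2 (035°, 100.7 mi): east 100.7 sin 35° = 57.76, north 100.7 cos 35° = 82.49
Net east component: 122.92 mi.

122.9 mi east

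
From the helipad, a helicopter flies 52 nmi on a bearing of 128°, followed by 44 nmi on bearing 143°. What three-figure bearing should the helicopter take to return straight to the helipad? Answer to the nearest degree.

Leg 1 (128°, 52 nmi): east 52 sin 128° = 40.98, north 52 cos 128° = -32.01
Leg 2 (143°, 44 nmi): east 44 sin 143° = 26.48, north 44 cos 143° = -35.14
Net displacement: 67.46 east, -67.15 north. Direction back to start is (-67.46, 67.15): bearing = atan2(-67.46, 67.15) mod 360° = 314.87° ≈ 315°.

315°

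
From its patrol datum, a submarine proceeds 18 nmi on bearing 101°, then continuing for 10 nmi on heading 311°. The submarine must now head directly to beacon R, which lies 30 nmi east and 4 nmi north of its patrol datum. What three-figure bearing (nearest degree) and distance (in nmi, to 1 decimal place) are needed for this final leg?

Leg 1 (101°, 18 nmi): east 18 sin 101° = 17.67, north 18 cos 101° = -3.43
Leg 2 (311°, 10 nmi): east 10 sin 311° = -7.55, north 10 cos 311° = 6.56
Current position: (10.12, 3.13). Target: (30, 4). Remaining: Δeast = 19.88, Δnorth = 0.87.
Bearing = atan2(19.88, 0.87) mod 360° = 87.48°; distance = √((19.88)² + (0.87)²) = 19.897 nmi.

087°, 19.9 nmi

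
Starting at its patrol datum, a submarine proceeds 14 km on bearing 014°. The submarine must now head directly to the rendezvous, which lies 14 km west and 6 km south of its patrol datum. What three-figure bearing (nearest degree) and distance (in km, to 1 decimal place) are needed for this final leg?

Leg 1 (014°, 14 km): east 14 sin 14° = 3.39, north 14 cos 14° = 13.58
Current position: (3.39, 13.58). Target: (-14, -6). Remaining: Δeast = -17.39, Δnorth = -19.58.
Bearing = atan2(-17.39, -19.58) mod 360° = 221.60°; distance = √((-17.39)² + (-19.58)²) = 26.189 km.

222°, 26.2 km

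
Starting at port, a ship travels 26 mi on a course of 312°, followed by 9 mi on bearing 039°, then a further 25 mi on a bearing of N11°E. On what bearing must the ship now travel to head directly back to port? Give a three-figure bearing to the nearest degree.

170°

Leg 1 (312°, 26 mi): east 26 sin 312° = -19.32, north 26 cos 312° = 17.40
Leg 2 (039°, 9 mi): east 9 sin 39° = 5.66, north 9 cos 39° = 6.99
Leg 3 (N11°E, 25 mi): east 25 sin 11° = 4.77, north 25 cos 11° = 24.54
Net displacement: -8.89 east, 48.93 north. Direction back to start is (8.89, -48.93): bearing = atan2(8.89, -48.93) mod 360° = 169.71° ≈ 170°.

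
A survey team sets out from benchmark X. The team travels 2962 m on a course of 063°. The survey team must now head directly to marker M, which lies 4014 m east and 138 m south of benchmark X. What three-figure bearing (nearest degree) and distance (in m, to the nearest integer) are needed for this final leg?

Leg 1 (063°, 2962 m): east 2962 sin 63° = 2639.16, north 2962 cos 63° = 1344.72
Current position: (2639.16, 1344.72). Target: (4014, -138). Remaining: Δeast = 1374.84, Δnorth = -1482.72.
Bearing = atan2(1374.84, -1482.72) mod 360° = 137.16°; distance = √((1374.84)² + (-1482.72)²) = 2022.038 m.

137°, 2022 m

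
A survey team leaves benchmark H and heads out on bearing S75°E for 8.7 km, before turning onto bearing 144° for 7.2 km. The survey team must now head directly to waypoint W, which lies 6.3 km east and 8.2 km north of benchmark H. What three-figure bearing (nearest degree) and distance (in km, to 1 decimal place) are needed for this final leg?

Leg 1 (S75°E, 8.7 km): east 8.7 sin 105° = 8.40, north 8.7 cos 105° = -2.25
Leg 2 (144°, 7.2 km): east 7.2 sin 144° = 4.23, north 7.2 cos 144° = -5.82
Current position: (12.64, -8.08). Target: (6.3, 8.2). Remaining: Δeast = -6.34, Δnorth = 16.28.
Bearing = atan2(-6.34, 16.28) mod 360° = 338.73°; distance = √((-6.34)² + (16.28)²) = 17.466 km.

339°, 17.5 km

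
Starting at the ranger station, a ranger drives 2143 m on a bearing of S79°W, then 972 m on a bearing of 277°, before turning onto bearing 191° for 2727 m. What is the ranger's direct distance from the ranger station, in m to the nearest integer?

4657 m

Leg 1 (S79°W, 2143 m): east 2143 sin 259° = -2103.63, north 2143 cos 259° = -408.90
Leg 2 (277°, 972 m): east 972 sin 277° = -964.75, north 972 cos 277° = 118.46
Leg 3 (191°, 2727 m): east 2727 sin 191° = -520.34, north 2727 cos 191° = -2676.90
Net: -3588.72 east, -2967.34 north. Distance = √((-3588.72)² + (-2967.34)²) = 4656.611 m.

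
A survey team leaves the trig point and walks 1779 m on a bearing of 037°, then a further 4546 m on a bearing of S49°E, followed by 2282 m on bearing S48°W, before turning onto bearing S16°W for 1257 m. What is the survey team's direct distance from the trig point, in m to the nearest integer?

4951 m

Leg 1 (037°, 1779 m): east 1779 sin 37° = 1070.63, north 1779 cos 37° = 1420.77
Leg 2 (S49°E, 4546 m): east 4546 sin 131° = 3430.91, north 4546 cos 131° = -2982.44
Leg 3 (S48°W, 2282 m): east 2282 sin 228° = -1695.86, north 2282 cos 228° = -1526.96
Leg 4 (S16°W, 1257 m): east 1257 sin 196° = -346.48, north 1257 cos 196° = -1208.31
Net: 2459.21 east, -4296.93 north. Distance = √((2459.21)² + (-4296.93)²) = 4950.892 m.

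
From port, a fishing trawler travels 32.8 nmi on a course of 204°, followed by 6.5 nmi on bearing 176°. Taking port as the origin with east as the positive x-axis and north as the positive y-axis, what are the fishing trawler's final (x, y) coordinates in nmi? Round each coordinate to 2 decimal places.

(-12.89, -36.45)

Leg 1 (204°, 32.8 nmi): east 32.8 sin 204° = -13.34, north 32.8 cos 204° = -29.96
Leg 2 (176°, 6.5 nmi): east 6.5 sin 176° = 0.45, north 6.5 cos 176° = -6.48
Summing: -12.89 nmi east, -36.45 nmi north → (-12.89, -36.45).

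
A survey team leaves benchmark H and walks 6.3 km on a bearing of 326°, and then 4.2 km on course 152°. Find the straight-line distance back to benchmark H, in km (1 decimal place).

2.2 km

Leg 1 (326°, 6.3 km): east 6.3 sin 326° = -3.52, north 6.3 cos 326° = 5.22
Leg 2 (152°, 4.2 km): east 4.2 sin 152° = 1.97, north 4.2 cos 152° = -3.71
Net: -1.55 east, 1.51 north. Distance = √((-1.55)² + (1.51)²) = 2.168 km.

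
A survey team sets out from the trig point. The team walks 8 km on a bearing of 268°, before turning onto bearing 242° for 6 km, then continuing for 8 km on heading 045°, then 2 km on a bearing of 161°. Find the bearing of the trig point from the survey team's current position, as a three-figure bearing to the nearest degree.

Leg 1 (268°, 8 km): east 8 sin 268° = -8.00, north 8 cos 268° = -0.28
Leg 2 (242°, 6 km): east 6 sin 242° = -5.30, north 6 cos 242° = -2.82
Leg 3 (045°, 8 km): east 8 sin 45° = 5.66, north 8 cos 45° = 5.66
Leg 4 (161°, 2 km): east 2 sin 161° = 0.65, north 2 cos 161° = -1.89
Net displacement: -6.98 east, 0.67 north. Direction back to start is (6.98, -0.67): bearing = atan2(6.98, -0.67) mod 360° = 95.48° ≈ 095°.

095°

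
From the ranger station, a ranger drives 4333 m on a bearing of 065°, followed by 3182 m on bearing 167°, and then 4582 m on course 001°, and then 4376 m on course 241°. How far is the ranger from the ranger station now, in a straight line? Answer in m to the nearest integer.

1490 m

Leg 1 (065°, 4333 m): east 4333 sin 65° = 3927.03, north 4333 cos 65° = 1831.20
Leg 2 (167°, 3182 m): east 3182 sin 167° = 715.79, north 3182 cos 167° = -3100.45
Leg 3 (001°, 4582 m): east 4582 sin 1° = 79.97, north 4582 cos 1° = 4581.30
Leg 4 (241°, 4376 m): east 4376 sin 241° = -3827.34, north 4376 cos 241° = -2121.53
Net: 895.46 east, 1190.53 north. Distance = √((895.46)² + (1190.53)²) = 1489.703 m.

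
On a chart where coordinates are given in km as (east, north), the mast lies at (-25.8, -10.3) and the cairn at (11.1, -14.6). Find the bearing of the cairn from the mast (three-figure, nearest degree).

097°

Δeast = 11.1 − -25.8 = 36.90; Δnorth = -14.6 − -10.3 = -4.30.
Bearing = atan2(Δeast, Δnorth) mod 360° = 96.65° ≈ 097°.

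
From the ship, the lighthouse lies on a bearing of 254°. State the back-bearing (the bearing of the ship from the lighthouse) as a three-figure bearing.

Back-bearing = 254° − 180° = 074°.

074°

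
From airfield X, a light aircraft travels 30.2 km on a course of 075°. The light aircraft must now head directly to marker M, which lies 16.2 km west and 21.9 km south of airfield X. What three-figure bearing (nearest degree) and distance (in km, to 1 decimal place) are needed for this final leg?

Leg 1 (075°, 30.2 km): east 30.2 sin 75° = 29.17, north 30.2 cos 75° = 7.82
Current position: (29.17, 7.82). Target: (-16.2, -21.9). Remaining: Δeast = -45.37, Δnorth = -29.72.
Bearing = atan2(-45.37, -29.72) mod 360° = 236.78°; distance = √((-45.37)² + (-29.72)²) = 54.236 km.

237°, 54.2 km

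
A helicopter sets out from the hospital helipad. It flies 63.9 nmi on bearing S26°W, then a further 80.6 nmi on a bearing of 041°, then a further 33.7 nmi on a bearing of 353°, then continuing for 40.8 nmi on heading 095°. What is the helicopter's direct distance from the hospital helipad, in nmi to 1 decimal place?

69.8 nmi

Leg 1 (S26°W, 63.9 nmi): east 63.9 sin 206° = -28.01, north 63.9 cos 206° = -57.43
Leg 2 (041°, 80.6 nmi): east 80.6 sin 41° = 52.88, north 80.6 cos 41° = 60.83
Leg 3 (353°, 33.7 nmi): east 33.7 sin 353° = -4.11, north 33.7 cos 353° = 33.45
Leg 4 (095°, 40.8 nmi): east 40.8 sin 95° = 40.64, north 40.8 cos 95° = -3.56
Net: 61.40 east, 33.29 north. Distance = √((61.40)² + (33.29)²) = 69.847 nmi.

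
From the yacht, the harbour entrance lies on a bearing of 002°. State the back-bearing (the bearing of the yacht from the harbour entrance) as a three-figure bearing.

Back-bearing = 002° + 180° = 182°.

182°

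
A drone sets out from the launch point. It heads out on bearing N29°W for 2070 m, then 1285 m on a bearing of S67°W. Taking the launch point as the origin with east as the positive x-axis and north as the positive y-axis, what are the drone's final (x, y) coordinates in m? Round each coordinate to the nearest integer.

Leg 1 (N29°W, 2070 m): east 2070 sin 331° = -1003.56, north 2070 cos 331° = 1810.46
Leg 2 (S67°W, 1285 m): east 1285 sin 247° = -1182.85, north 1285 cos 247° = -502.09
Summing: -2186.40 m east, 1308.37 m north → (-2186, 1308).

(-2186, 1308)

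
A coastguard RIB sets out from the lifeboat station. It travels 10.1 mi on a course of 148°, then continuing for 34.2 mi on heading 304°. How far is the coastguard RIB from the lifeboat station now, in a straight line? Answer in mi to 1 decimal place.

25.3 mi

Leg 1 (148°, 10.1 mi): east 10.1 sin 148° = 5.35, north 10.1 cos 148° = -8.57
Leg 2 (304°, 34.2 mi): east 34.2 sin 304° = -28.35, north 34.2 cos 304° = 19.12
Net: -23.00 east, 10.56 north. Distance = √((-23.00)² + (10.56)²) = 25.309 mi.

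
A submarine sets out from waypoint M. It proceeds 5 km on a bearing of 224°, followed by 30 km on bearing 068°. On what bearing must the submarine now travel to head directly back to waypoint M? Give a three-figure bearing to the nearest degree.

Leg 1 (224°, 5 km): east 5 sin 224° = -3.47, north 5 cos 224° = -3.60
Leg 2 (068°, 30 km): east 30 sin 68° = 27.82, north 30 cos 68° = 11.24
Net displacement: 24.34 east, 7.64 north. Direction back to start is (-24.34, -7.64): bearing = atan2(-24.34, -7.64) mod 360° = 252.57° ≈ 253°.

253°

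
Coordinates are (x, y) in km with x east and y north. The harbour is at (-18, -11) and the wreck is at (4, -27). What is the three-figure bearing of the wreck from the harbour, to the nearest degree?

126°

Δeast = 4 − -18 = 22.00; Δnorth = -27 − -11 = -16.00.
Bearing = atan2(Δeast, Δnorth) mod 360° = 126.03° ≈ 126°.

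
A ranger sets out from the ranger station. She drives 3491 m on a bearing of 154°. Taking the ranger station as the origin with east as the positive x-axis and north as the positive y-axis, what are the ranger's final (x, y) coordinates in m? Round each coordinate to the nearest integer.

(1530, -3138)

Leg 1 (154°, 3491 m): east 3491 sin 154° = 1530.35, north 3491 cos 154° = -3137.69
Summing: 1530.35 m east, -3137.69 m north → (1530, -3138).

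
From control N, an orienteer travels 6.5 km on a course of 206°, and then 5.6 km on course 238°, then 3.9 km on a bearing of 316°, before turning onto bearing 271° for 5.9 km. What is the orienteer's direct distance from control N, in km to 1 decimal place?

Leg 1 (206°, 6.5 km): east 6.5 sin 206° = -2.85, north 6.5 cos 206° = -5.84
Leg 2 (238°, 5.6 km): east 5.6 sin 238° = -4.75, north 5.6 cos 238° = -2.97
Leg 3 (316°, 3.9 km): east 3.9 sin 316° = -2.71, north 3.9 cos 316° = 2.81
Leg 4 (271°, 5.9 km): east 5.9 sin 271° = -5.90, north 5.9 cos 271° = 0.10
Net: -16.21 east, -5.90 north. Distance = √((-16.21)² + (-5.90)²) = 17.248 km.

17.2 km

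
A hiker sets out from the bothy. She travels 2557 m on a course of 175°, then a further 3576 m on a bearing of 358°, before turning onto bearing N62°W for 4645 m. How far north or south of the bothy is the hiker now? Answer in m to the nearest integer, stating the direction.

Leg 1 (175°, 2557 m): east 2557 sin 175° = 222.86, north 2557 cos 175° = -2547.27
Leg 2 (358°, 3576 m): east 3576 sin 358° = -124.80, north 3576 cos 358° = 3573.82
Leg 3 (N62°W, 4645 m): east 4645 sin 298° = -4101.29, north 4645 cos 298° = 2180.70
Net north component: 3207.25 m.

3207 m north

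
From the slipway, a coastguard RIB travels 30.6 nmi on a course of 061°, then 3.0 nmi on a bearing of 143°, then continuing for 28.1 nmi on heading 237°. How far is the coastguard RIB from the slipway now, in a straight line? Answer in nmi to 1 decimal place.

Leg 1 (061°, 30.6 nmi): east 30.6 sin 61° = 26.76, north 30.6 cos 61° = 14.84
Leg 2 (143°, 3.0 nmi): east 3.0 sin 143° = 1.81, north 3.0 cos 143° = -2.40
Leg 3 (237°, 28.1 nmi): east 28.1 sin 237° = -23.57, north 28.1 cos 237° = -15.30
Net: 5.00 east, -2.87 north. Distance = √((5.00)² + (-2.87)²) = 5.765 nmi.

5.8 nmi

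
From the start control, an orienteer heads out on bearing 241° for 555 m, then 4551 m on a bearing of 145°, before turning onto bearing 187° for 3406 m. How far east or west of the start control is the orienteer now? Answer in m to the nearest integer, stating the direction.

1710 m east

Leg 1 (241°, 555 m): east 555 sin 241° = -485.41, north 555 cos 241° = -269.07
Leg 2 (145°, 4551 m): east 4551 sin 145° = 2610.35, north 4551 cos 145° = -3727.96
Leg 3 (187°, 3406 m): east 3406 sin 187° = -415.09, north 3406 cos 187° = -3380.61
Net east component: 1709.85 m.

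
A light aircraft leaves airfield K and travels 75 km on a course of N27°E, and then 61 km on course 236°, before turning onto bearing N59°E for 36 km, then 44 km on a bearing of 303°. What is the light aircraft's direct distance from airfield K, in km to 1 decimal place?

78.5 km

Leg 1 (N27°E, 75 km): east 75 sin 27° = 34.05, north 75 cos 27° = 66.83
Leg 2 (236°, 61 km): east 61 sin 236° = -50.57, north 61 cos 236° = -34.11
Leg 3 (N59°E, 36 km): east 36 sin 59° = 30.86, north 36 cos 59° = 18.54
Leg 4 (303°, 44 km): east 44 sin 303° = -36.90, north 44 cos 303° = 23.96
Net: -22.57 east, 75.22 north. Distance = √((-22.57)² + (75.22)²) = 78.532 km.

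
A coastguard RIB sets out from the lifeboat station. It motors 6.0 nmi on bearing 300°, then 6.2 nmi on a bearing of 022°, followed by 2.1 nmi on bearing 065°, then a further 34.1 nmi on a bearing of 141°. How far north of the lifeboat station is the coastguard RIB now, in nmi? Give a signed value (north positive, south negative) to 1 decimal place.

-16.9 nmi

Leg 1 (300°, 6.0 nmi): east 6.0 sin 300° = -5.20, north 6.0 cos 300° = 3.00
Leg 2 (022°, 6.2 nmi): east 6.2 sin 22° = 2.32, north 6.2 cos 22° = 5.75
Leg 3 (065°, 2.1 nmi): east 2.1 sin 65° = 1.90, north 2.1 cos 65° = 0.89
Leg 4 (141°, 34.1 nmi): east 34.1 sin 141° = 21.46, north 34.1 cos 141° = -26.50
Net north component: -16.86 nmi.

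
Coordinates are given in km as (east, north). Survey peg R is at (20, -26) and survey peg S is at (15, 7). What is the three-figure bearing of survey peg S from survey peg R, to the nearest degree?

Δeast = 15 − 20 = -5.00; Δnorth = 7 − -26 = 33.00.
Bearing = atan2(Δeast, Δnorth) mod 360° = 351.38° ≈ 351°.

351°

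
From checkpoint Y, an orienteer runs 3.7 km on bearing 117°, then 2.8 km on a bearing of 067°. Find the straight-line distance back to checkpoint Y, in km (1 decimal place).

Leg 1 (117°, 3.7 km): east 3.7 sin 117° = 3.30, north 3.7 cos 117° = -1.68
Leg 2 (067°, 2.8 km): east 2.8 sin 67° = 2.58, north 2.8 cos 67° = 1.09
Net: 5.87 east, -0.59 north. Distance = √((5.87)² + (-0.59)²) = 5.903 km.

5.9 km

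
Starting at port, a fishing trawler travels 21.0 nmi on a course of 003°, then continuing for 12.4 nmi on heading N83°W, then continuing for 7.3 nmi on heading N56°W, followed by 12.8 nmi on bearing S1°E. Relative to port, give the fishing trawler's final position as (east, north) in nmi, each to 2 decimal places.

(-17.04, 13.77)

Leg 1 (003°, 21.0 nmi): east 21.0 sin 3° = 1.10, north 21.0 cos 3° = 20.97
Leg 2 (N83°W, 12.4 nmi): east 12.4 sin 277° = -12.31, north 12.4 cos 277° = 1.51
Leg 3 (N56°W, 7.3 nmi): east 7.3 sin 304° = -6.05, north 7.3 cos 304° = 4.08
Leg 4 (S1°E, 12.8 nmi): east 12.8 sin 179° = 0.22, north 12.8 cos 179° = -12.80
Summing: -17.04 nmi east, 13.77 nmi north → (-17.04, 13.77).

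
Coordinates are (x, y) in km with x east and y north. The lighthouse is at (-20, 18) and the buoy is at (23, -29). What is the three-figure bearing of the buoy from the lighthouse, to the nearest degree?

Δeast = 23 − -20 = 43.00; Δnorth = -29 − 18 = -47.00.
Bearing = atan2(Δeast, Δnorth) mod 360° = 137.54° ≈ 138°.

138°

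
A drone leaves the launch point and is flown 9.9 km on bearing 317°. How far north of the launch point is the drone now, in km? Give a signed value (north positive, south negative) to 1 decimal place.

Leg 1 (317°, 9.9 km): east 9.9 sin 317° = -6.75, north 9.9 cos 317° = 7.24
Net north component: 7.24 km.

7.2 km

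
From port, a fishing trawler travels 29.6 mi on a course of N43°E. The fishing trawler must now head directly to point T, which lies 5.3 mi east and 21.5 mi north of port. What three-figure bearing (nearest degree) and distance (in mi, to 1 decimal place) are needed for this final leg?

269°, 14.9 mi

Leg 1 (N43°E, 29.6 mi): east 29.6 sin 43° = 20.19, north 29.6 cos 43° = 21.65
Current position: (20.19, 21.65). Target: (5.3, 21.5). Remaining: Δeast = -14.89, Δnorth = -0.15.
Bearing = atan2(-14.89, -0.15) mod 360° = 269.43°; distance = √((-14.89)² + (-0.15)²) = 14.888 mi.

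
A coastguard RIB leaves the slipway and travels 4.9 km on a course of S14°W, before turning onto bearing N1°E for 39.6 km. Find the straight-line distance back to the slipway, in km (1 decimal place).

Leg 1 (S14°W, 4.9 km): east 4.9 sin 194° = -1.19, north 4.9 cos 194° = -4.75
Leg 2 (N1°E, 39.6 km): east 39.6 sin 1° = 0.69, north 39.6 cos 1° = 39.59
Net: -0.49 east, 34.84 north. Distance = √((-0.49)² + (34.84)²) = 34.843 km.

34.8 km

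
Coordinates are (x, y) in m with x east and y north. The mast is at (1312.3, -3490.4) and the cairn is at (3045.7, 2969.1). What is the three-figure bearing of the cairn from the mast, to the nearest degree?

Δeast = 3045.7 − 1312.3 = 1733.40; Δnorth = 2969.1 − -3490.4 = 6459.50.
Bearing = atan2(Δeast, Δnorth) mod 360° = 15.02° ≈ 015°.

015°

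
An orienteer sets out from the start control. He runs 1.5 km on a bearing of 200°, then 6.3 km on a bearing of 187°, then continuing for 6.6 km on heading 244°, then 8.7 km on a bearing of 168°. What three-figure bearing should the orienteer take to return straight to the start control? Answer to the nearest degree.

016°

Leg 1 (200°, 1.5 km): east 1.5 sin 200° = -0.51, north 1.5 cos 200° = -1.41
Leg 2 (187°, 6.3 km): east 6.3 sin 187° = -0.77, north 6.3 cos 187° = -6.25
Leg 3 (244°, 6.6 km): east 6.6 sin 244° = -5.93, north 6.6 cos 244° = -2.89
Leg 4 (168°, 8.7 km): east 8.7 sin 168° = 1.81, north 8.7 cos 168° = -8.51
Net displacement: -5.40 east, -19.07 north. Direction back to start is (5.40, 19.07): bearing = atan2(5.40, 19.07) mod 360° = 15.82° ≈ 016°.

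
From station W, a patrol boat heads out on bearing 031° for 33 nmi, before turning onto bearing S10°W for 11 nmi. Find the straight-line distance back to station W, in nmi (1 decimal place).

23.1 nmi

Leg 1 (031°, 33 nmi): east 33 sin 31° = 17.00, north 33 cos 31° = 28.29
Leg 2 (S10°W, 11 nmi): east 11 sin 190° = -1.91, north 11 cos 190° = -10.83
Net: 15.09 east, 17.45 north. Distance = √((15.09)² + (17.45)²) = 23.070 nmi.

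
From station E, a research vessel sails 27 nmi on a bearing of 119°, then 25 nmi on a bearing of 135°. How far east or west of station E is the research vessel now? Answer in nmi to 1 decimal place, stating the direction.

41.3 nmi east

Leg 1 (119°, 27 nmi): east 27 sin 119° = 23.61, north 27 cos 119° = -13.09
Leg 2 (135°, 25 nmi): east 25 sin 135° = 17.68, north 25 cos 135° = -17.68
Net east component: 41.29 nmi.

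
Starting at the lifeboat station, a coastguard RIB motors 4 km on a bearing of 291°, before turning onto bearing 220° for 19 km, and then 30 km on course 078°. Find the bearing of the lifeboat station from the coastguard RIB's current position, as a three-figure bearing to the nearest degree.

Leg 1 (291°, 4 km): east 4 sin 291° = -3.73, north 4 cos 291° = 1.43
Leg 2 (220°, 19 km): east 19 sin 220° = -12.21, north 19 cos 220° = -14.55
Leg 3 (078°, 30 km): east 30 sin 78° = 29.34, north 30 cos 78° = 6.24
Net displacement: 13.40 east, -6.88 north. Direction back to start is (-13.40, 6.88): bearing = atan2(-13.40, 6.88) mod 360° = 297.20° ≈ 297°.

297°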